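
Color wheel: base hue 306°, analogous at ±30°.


Base hue: 306°
Left analog: (306 - 30) mod 360 = 276°
Right analog: (306 + 30) mod 360 = 336°
Analogous hues = 276° and 336°


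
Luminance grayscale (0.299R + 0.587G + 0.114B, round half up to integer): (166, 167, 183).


Gray = 0.299×R + 0.587×G + 0.114×B
Gray = 0.299×166 + 0.587×167 + 0.114×183
Gray = 49.634 + 98.029 + 20.862
Gray = 168.525 → round half up → 169
Gray = 169


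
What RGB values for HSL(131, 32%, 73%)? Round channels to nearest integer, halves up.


H=131°, S=0.32, L=0.73
C = (1-|2L-1|)×S = (1-|0.46|)×0.32 = 0.1728
H' = H/60 = 131/60 ≈ 2.1833; X = C×(1-|H' mod 2 - 1|) = 0.03168
m = L - C/2 = 0.73 - 0.0864 = 0.6436
Sector ⌊H'⌋ = 2 → (R',G',B') = (0.0, 0.1728, 0.03168)
RGB = ((R'+m)×255, (G'+m)×255, (B'+m)×255) = (164.118, 208.182, 172.1964)
Round half up → RGB(164, 208, 172)


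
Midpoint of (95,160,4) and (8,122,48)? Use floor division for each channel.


Midpoint: each channel = ⌊(C₁+C₂)/2⌋
R: ⌊(95+8)/2⌋ = 51
G: ⌊(160+122)/2⌋ = 141
B: ⌊(4+48)/2⌋ = 26
= RGB(51, 141, 26)


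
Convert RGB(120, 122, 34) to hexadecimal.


R = 120 → 78 (hex)
G = 122 → 7A (hex)
B = 34 → 22 (hex)
Hex = #787A22


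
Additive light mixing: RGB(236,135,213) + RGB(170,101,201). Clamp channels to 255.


Additive: each channel = min(255, C₁+C₂)
R: 236+170 = 406 → 255
G: 135+101 = 236 → 236
B: 213+201 = 414 → 255
= RGB(255, 236, 255)


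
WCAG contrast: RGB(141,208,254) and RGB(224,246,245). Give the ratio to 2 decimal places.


Linearize each sRGB channel c=v/255: c/12.92 if c ≤ 0.04045 else ((c+0.055)/1.055)^2.4
L = 0.2126×R_lin + 0.7152×G_lin + 0.0722×B_lin
Color 1 (141,208,254):
  R=141: 141/255≈0.5529 > 0.04045 → ((0.5529+0.055)/1.055)^2.4 ≈ 0.26636
  G=208: 208/255≈0.8157 > 0.04045 → ((0.8157+0.055)/1.055)^2.4 ≈ 0.63076
  B=254: 254/255≈0.9961 > 0.04045 → ((0.9961+0.055)/1.055)^2.4 ≈ 0.99110
  L1 = 0.2126×0.26636 + 0.7152×0.63076 + 0.0722×0.99110 ≈ 0.57930
Color 2 (224,246,245):
  R=224: 224/255≈0.8784 > 0.04045 → ((0.8784+0.055)/1.055)^2.4 ≈ 0.74540
  G=246: 246/255≈0.9647 > 0.04045 → ((0.9647+0.055)/1.055)^2.4 ≈ 0.92158
  B=245: 245/255≈0.9608 > 0.04045 → ((0.9608+0.055)/1.055)^2.4 ≈ 0.91310
  L2 = 0.2126×0.74540 + 0.7152×0.92158 + 0.0722×0.91310 ≈ 0.88351
Lighter = 0.88351, Darker = 0.57930
Ratio = (L_lighter + 0.05) / (L_darker + 0.05)
Ratio = (0.88351 + 0.05) / (0.57930 + 0.05) = 0.93351 / 0.62930 ≈ 1.4834
Ratio ≈ 1.48:1


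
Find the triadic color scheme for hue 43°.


Triadic: equally spaced at 120° intervals
H1 = 43°
H2 = (43 + 120) mod 360 = 163°
H3 = (43 + 240) mod 360 = 283°
Triadic = 43°, 163°, 283°


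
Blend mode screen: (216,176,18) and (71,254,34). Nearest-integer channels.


Screen: C = 255 - (255-A)×(255-B)/255, rounded to nearest integer
R: 255 - (255-216)×(255-71)/255 = 255 - 7176/255 ≈ 255 - 28.141 = 226.859 → 227
G: 255 - (255-176)×(255-254)/255 = 255 - 79/255 ≈ 255 - 0.310 = 254.690 → 255
B: 255 - (255-18)×(255-34)/255 = 255 - 52377/255 ≈ 255 - 205.400 = 49.600 → 50
= RGB(227, 255, 50)


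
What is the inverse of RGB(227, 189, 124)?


Invert: (255-R, 255-G, 255-B)
R: 255-227 = 28
G: 255-189 = 66
B: 255-124 = 131
= RGB(28, 66, 131)


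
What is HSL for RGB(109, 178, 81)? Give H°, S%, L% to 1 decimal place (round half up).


Normalize: R'=109/255≈0.4275, G'=178/255≈0.6980, B'=81/255≈0.3176
Max=178/255, Min=81/255, Δ=Max-Min=97/255
L = (Max+Min)/2 = (178+81)/510 = 259/510 = 0.50784… → L = 50.8%
L > 0.5 → S = Δ/(2-Max-Min) = 97/(510-178-81) = 97/251 = 0.38645… → S = 38.6%
(the 1/255 factors cancel in S and H, so raw channel differences can be used)
Max is G' → H = 60 × ((B-R)/Δ + 2) = 60 × ((81-109)/97 + 2)
  -28/97 + 2 = -0.2886… + 2 = 1.7113…
  H = 60 × 1.7113… = 102.680…° → H = 102.7°
= HSL(102.7°, 38.6%, 50.8%)


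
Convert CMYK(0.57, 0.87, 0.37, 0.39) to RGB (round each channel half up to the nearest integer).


R = 255 × (1-C) × (1-K) = 255 × 0.43 × 0.61 = 66.8865 → 67
G = 255 × (1-M) × (1-K) = 255 × 0.13 × 0.61 = 20.2215 → 20
B = 255 × (1-Y) × (1-K) = 255 × 0.63 × 0.61 = 97.9965 → 98
= RGB(67, 20, 98)


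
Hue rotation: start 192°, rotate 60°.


New hue = (H + rotation) mod 360
New hue = (192 + 60) mod 360
= 252 mod 360
= 252°


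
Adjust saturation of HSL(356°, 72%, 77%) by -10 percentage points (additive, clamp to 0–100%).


Original S = 72%
Adjustment = -10 percentage points
New S = 72 + (-10) = 62
Clamp to [0, 100] → 62
= HSL(356°, 62%, 77%)


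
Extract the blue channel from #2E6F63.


Color: #2E6F63
R = 2E = 46
G = 6F = 111
B = 63 = 99
Blue = 99


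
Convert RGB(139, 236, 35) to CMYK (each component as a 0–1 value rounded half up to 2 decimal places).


R'=139/255≈0.5451, G'=236/255≈0.9255, B'=35/255≈0.1373
K = 1 - max(R',G',B') = 1 - 236/255 = 19/255 = 0.07450… → 0.07
(1-R'-K)/(1-K) simplifies to (max-R)/max with max = 236:
C = (236-139)/236 = 97/236 = 0.41101… → 0.41
M = (236-236)/236 = 0/236 = 0 → 0.00
Y = (236-35)/236 = 201/236 = 0.85169… → 0.85
= CMYK(0.41, 0.00, 0.85, 0.07)


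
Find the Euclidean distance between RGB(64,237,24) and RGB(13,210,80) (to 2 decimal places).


d = √[(R₁-R₂)² + (G₁-G₂)² + (B₁-B₂)²]
d = √[(64-13)² + (237-210)² + (24-80)²]
d = √[2601 + 729 + 3136]
d = √6466
d ≈ 80.41


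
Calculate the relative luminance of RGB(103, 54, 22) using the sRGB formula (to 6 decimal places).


Linearize each channel (sRGB transfer function): c = v/255; c_lin = c/12.92 if c ≤ 0.04045, else ((c+0.055)/1.055)^2.4
  R: 103/255 ≈ 0.403922 > 0.04045 → ((0.403922+0.055)/1.055)^2.4 ≈ 0.135633
  G: 54/255 ≈ 0.211765 > 0.04045 → ((0.211765+0.055)/1.055)^2.4 ≈ 0.036889
  B: 22/255 ≈ 0.086275 > 0.04045 → ((0.086275+0.055)/1.055)^2.4 ≈ 0.008023
R_lin = 0.135633, G_lin = 0.036889, B_lin = 0.008023
L = 0.2126×R + 0.7152×G + 0.0722×B
L = 0.2126×0.135633 + 0.7152×0.036889 + 0.0722×0.008023
L ≈ 0.055798


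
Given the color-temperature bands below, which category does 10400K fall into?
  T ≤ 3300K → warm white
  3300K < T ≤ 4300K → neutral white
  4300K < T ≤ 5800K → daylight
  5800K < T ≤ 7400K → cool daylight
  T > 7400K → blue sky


Temperature: 10400K
10400K > 7400K → blue sky
Classification: blue sky


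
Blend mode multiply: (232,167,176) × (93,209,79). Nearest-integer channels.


Multiply: C = A×B/255, rounded to nearest integer
R: 232×93/255 = 21576/255 ≈ 84.612 → 85
G: 167×209/255 = 34903/255 ≈ 136.875 → 137
B: 176×79/255 = 13904/255 ≈ 54.525 → 55
= RGB(85, 137, 55)


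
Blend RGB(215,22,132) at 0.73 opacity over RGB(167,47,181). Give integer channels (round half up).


C = α×F + (1-α)×B, with 1-α = 0.27
R: 0.73×215 + 0.27×167 = 156.95 + 45.09 = 202.04 → 202
G: 0.73×22 + 0.27×47 = 16.06 + 12.69 = 28.75 → 29
B: 0.73×132 + 0.27×181 = 96.36 + 48.87 = 145.23 → 145
= RGB(202, 29, 145)


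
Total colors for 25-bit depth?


Colors = 2^bits = 2^25
= 33,554,432 colors


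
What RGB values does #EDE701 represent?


ED → 237 (R)
E7 → 231 (G)
01 → 1 (B)
= RGB(237, 231, 1)


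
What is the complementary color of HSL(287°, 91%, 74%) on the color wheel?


Complement = opposite side of color wheel = hue + 180°
H' = (287 + 180) mod 360 = 107°
S and L unchanged.
= HSL(107°, 91%, 74%)


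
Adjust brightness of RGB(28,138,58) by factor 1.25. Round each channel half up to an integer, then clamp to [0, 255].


Multiply each channel by 1.25, round half up, clamp to [0, 255]
R: 28×1.25 = 35
G: 138×1.25 = 172.5 → round → 173
B: 58×1.25 = 72.5 → round → 73
= RGB(35, 173, 73)


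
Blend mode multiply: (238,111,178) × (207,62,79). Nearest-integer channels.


Multiply: C = A×B/255, rounded to nearest integer
R: 238×207/255 = 49266/255 ≈ 193.200 → 193
G: 111×62/255 = 6882/255 ≈ 26.988 → 27
B: 178×79/255 = 14062/255 ≈ 55.145 → 55
= RGB(193, 27, 55)


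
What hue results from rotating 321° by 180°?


New hue = (H + rotation) mod 360
New hue = (321 + 180) mod 360
= 501 mod 360
= 141°


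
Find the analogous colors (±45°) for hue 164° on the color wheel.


Base hue: 164°
Left analog: (164 - 45) mod 360 = 119°
Right analog: (164 + 45) mod 360 = 209°
Analogous hues = 119° and 209°


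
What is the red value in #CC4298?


Color: #CC4298
R = CC = 204
G = 42 = 66
B = 98 = 152
Red = 204


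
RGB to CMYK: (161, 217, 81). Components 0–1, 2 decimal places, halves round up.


R'=161/255≈0.6314, G'=217/255≈0.8510, B'=81/255≈0.3176
K = 1 - max(R',G',B') = 1 - 217/255 = 38/255 = 0.14901… → 0.15
(1-R'-K)/(1-K) simplifies to (max-R)/max with max = 217:
C = (217-161)/217 = 56/217 = 0.25806… → 0.26
M = (217-217)/217 = 0/217 = 0 → 0.00
Y = (217-81)/217 = 136/217 = 0.62672… → 0.63
= CMYK(0.26, 0.00, 0.63, 0.15)


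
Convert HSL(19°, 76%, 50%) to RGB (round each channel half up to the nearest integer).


H=19°, S=0.76, L=0.50
C = (1-|2L-1|)×S = (1-|0.00|)×0.76 = 0.76
H' = H/60 = 19/60 ≈ 0.3167; X = C×(1-|H' mod 2 - 1|) ≈ 0.2407
m = L - C/2 = 0.50 - 0.38 = 0.12
Sector ⌊H'⌋ = 0 → (R',G',B') = (0.76, ≈0.2407, 0.0)
RGB = ((R'+m)×255, (G'+m)×255, (B'+m)×255) = (224.4, 91.97, 30.6)
Round half up → RGB(224, 92, 31)


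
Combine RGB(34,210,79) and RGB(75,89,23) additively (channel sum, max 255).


Additive: each channel = min(255, C₁+C₂)
R: 34+75 = 109 → 109
G: 210+89 = 299 → 255
B: 79+23 = 102 → 102
= RGB(109, 255, 102)


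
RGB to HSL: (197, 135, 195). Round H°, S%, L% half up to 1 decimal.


Normalize: R'=197/255≈0.7725, G'=135/255≈0.5294, B'=195/255≈0.7647
Max=197/255, Min=135/255, Δ=Max-Min=62/255
L = (Max+Min)/2 = (197+135)/510 = 332/510 = 0.65098… → L = 65.1%
L > 0.5 → S = Δ/(2-Max-Min) = 62/(510-197-135) = 62/178 = 0.34831… → S = 34.8%
(the 1/255 factors cancel in S and H, so raw channel differences can be used)
Max is R' → H = 60 × (((G-B)/Δ) mod 6) = 60 × (((135-195)/62) mod 6)
  (-60)/62 = -0.9677…; negative, so add 6 → 5.0322…
  H = 60 × 5.0322… = 301.935…° → H = 301.9°
= HSL(301.9°, 34.8%, 65.1%)


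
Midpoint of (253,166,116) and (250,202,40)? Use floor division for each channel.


Midpoint: each channel = ⌊(C₁+C₂)/2⌋
R: ⌊(253+250)/2⌋ = 251
G: ⌊(166+202)/2⌋ = 184
B: ⌊(116+40)/2⌋ = 78
= RGB(251, 184, 78)


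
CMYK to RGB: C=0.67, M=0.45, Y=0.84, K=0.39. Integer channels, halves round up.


R = 255 × (1-C) × (1-K) = 255 × 0.33 × 0.61 = 51.3315 → 51
G = 255 × (1-M) × (1-K) = 255 × 0.55 × 0.61 = 85.5525 → 86
B = 255 × (1-Y) × (1-K) = 255 × 0.16 × 0.61 = 24.888 → 25
= RGB(51, 86, 25)


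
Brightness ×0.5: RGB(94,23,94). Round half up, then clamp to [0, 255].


Multiply each channel by 0.5, round half up, clamp to [0, 255]
R: 94×0.5 = 47
G: 23×0.5 = 11.5 → round → 12
B: 94×0.5 = 47
= RGB(47, 12, 47)


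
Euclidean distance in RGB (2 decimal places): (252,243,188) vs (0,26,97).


d = √[(R₁-R₂)² + (G₁-G₂)² + (B₁-B₂)²]
d = √[(252-0)² + (243-26)² + (188-97)²]
d = √[63504 + 47089 + 8281]
d = √118874
d ≈ 344.78


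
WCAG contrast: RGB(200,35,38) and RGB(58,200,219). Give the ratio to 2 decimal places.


Linearize each sRGB channel c=v/255: c/12.92 if c ≤ 0.04045 else ((c+0.055)/1.055)^2.4
L = 0.2126×R_lin + 0.7152×G_lin + 0.0722×B_lin
Color 1 (200,35,38):
  R=200: 200/255≈0.7843 > 0.04045 → ((0.7843+0.055)/1.055)^2.4 ≈ 0.57758
  G=35: 35/255≈0.1373 > 0.04045 → ((0.1373+0.055)/1.055)^2.4 ≈ 0.01681
  B=38: 38/255≈0.1490 > 0.04045 → ((0.1490+0.055)/1.055)^2.4 ≈ 0.01938
  L1 = 0.2126×0.57758 + 0.7152×0.01681 + 0.0722×0.01938 ≈ 0.13621
Color 2 (58,200,219):
  R=58: 58/255≈0.2275 > 0.04045 → ((0.2275+0.055)/1.055)^2.4 ≈ 0.04231
  G=200: 200/255≈0.7843 > 0.04045 → ((0.7843+0.055)/1.055)^2.4 ≈ 0.57758
  B=219: 219/255≈0.8588 > 0.04045 → ((0.8588+0.055)/1.055)^2.4 ≈ 0.70838
  L2 = 0.2126×0.04231 + 0.7152×0.57758 + 0.0722×0.70838 ≈ 0.47323
Lighter = 0.47323, Darker = 0.13621
Ratio = (L_lighter + 0.05) / (L_darker + 0.05)
Ratio = (0.47323 + 0.05) / (0.13621 + 0.05) = 0.52323 / 0.18621 ≈ 2.8098
Ratio ≈ 2.81:1


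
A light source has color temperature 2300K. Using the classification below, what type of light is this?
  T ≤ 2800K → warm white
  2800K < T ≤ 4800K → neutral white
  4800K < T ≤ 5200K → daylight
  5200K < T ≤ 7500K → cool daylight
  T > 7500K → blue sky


Temperature: 2300K
2300K ≤ 2800K → warm white
Classification: warm white


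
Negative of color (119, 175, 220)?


Invert: (255-R, 255-G, 255-B)
R: 255-119 = 136
G: 255-175 = 80
B: 255-220 = 35
= RGB(136, 80, 35)


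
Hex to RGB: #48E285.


48 → 72 (R)
E2 → 226 (G)
85 → 133 (B)
= RGB(72, 226, 133)


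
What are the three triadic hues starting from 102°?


Triadic: equally spaced at 120° intervals
H1 = 102°
H2 = (102 + 120) mod 360 = 222°
H3 = (102 + 240) mod 360 = 342°
Triadic = 102°, 222°, 342°


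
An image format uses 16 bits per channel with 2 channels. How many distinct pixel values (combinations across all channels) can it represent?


Total bits = 16 bits/channel × 2 channels = 32 bits
Distinct pixel values = 2^32
= 4,294,967,296 pixel values


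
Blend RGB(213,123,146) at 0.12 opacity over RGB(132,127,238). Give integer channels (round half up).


C = α×F + (1-α)×B, with 1-α = 0.88
R: 0.12×213 + 0.88×132 = 25.56 + 116.16 = 141.72 → 142
G: 0.12×123 + 0.88×127 = 14.76 + 111.76 = 126.52 → 127
B: 0.12×146 + 0.88×238 = 17.52 + 209.44 = 226.96 → 227
= RGB(142, 127, 227)


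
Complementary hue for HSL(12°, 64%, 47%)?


Complement = opposite side of color wheel = hue + 180°
H' = (12 + 180) mod 360 = 192°
S and L unchanged.
= HSL(192°, 64%, 47%)


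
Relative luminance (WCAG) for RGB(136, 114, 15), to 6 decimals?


Linearize each channel (sRGB transfer function): c = v/255; c_lin = c/12.92 if c ≤ 0.04045, else ((c+0.055)/1.055)^2.4
  R: 136/255 ≈ 0.533333 > 0.04045 → ((0.533333+0.055)/1.055)^2.4 ≈ 0.246201
  G: 114/255 ≈ 0.447059 > 0.04045 → ((0.447059+0.055)/1.055)^2.4 ≈ 0.168269
  B: 15/255 ≈ 0.058824 > 0.04045 → ((0.058824+0.055)/1.055)^2.4 ≈ 0.004777
R_lin = 0.246201, G_lin = 0.168269, B_lin = 0.004777
L = 0.2126×R + 0.7152×G + 0.0722×B
L = 0.2126×0.246201 + 0.7152×0.168269 + 0.0722×0.004777
L ≈ 0.173034


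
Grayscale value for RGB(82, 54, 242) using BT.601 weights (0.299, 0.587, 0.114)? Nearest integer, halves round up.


Gray = 0.299×R + 0.587×G + 0.114×B
Gray = 0.299×82 + 0.587×54 + 0.114×242
Gray = 24.518 + 31.698 + 27.588
Gray = 83.804 → round half up → 84
Gray = 84


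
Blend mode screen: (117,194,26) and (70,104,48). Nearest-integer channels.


Screen: C = 255 - (255-A)×(255-B)/255, rounded to nearest integer
R: 255 - (255-117)×(255-70)/255 = 255 - 25530/255 ≈ 255 - 100.118 = 154.882 → 155
G: 255 - (255-194)×(255-104)/255 = 255 - 9211/255 ≈ 255 - 36.122 = 218.878 → 219
B: 255 - (255-26)×(255-48)/255 = 255 - 47403/255 ≈ 255 - 185.894 = 69.106 → 69
= RGB(155, 219, 69)


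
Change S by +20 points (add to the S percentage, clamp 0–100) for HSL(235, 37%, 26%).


Original S = 37%
Adjustment = +20 percentage points
New S = 37 + (20) = 57
Clamp to [0, 100] → 57
= HSL(235°, 57%, 26%)


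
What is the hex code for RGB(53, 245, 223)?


R = 53 → 35 (hex)
G = 245 → F5 (hex)
B = 223 → DF (hex)
Hex = #35F5DF


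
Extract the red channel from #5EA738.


Color: #5EA738
R = 5E = 94
G = A7 = 167
B = 38 = 56
Red = 94


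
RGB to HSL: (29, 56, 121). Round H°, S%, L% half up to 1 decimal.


Normalize: R'=29/255≈0.1137, G'=56/255≈0.2196, B'=121/255≈0.4745
Max=121/255, Min=29/255, Δ=Max-Min=92/255
L = (Max+Min)/2 = (121+29)/510 = 150/510 = 0.29411… → L = 29.4%
L ≤ 0.5 → S = Δ/(Max+Min) = 92/(121+29) = 92/150 = 0.61333… → S = 61.3%
(the 1/255 factors cancel in S and H, so raw channel differences can be used)
Max is B' → H = 60 × ((R-G)/Δ + 4) = 60 × ((29-56)/92 + 4)
  -27/92 + 4 = -0.2934… + 4 = 3.7065…
  H = 60 × 3.7065… = 222.391…° → H = 222.4°
= HSL(222.4°, 61.3%, 29.4%)


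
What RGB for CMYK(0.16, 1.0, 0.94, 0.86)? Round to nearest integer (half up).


R = 255 × (1-C) × (1-K) = 255 × 0.84 × 0.14 = 29.988 → 30
G = 255 × (1-M) × (1-K) = 255 × 0.00 × 0.14 = 0
B = 255 × (1-Y) × (1-K) = 255 × 0.06 × 0.14 = 2.142 → 2
= RGB(30, 0, 2)


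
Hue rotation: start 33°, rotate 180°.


New hue = (H + rotation) mod 360
New hue = (33 + 180) mod 360
= 213 mod 360
= 213°


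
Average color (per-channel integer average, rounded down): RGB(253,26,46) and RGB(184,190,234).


Midpoint: each channel = ⌊(C₁+C₂)/2⌋
R: ⌊(253+184)/2⌋ = 218
G: ⌊(26+190)/2⌋ = 108
B: ⌊(46+234)/2⌋ = 140
= RGB(218, 108, 140)


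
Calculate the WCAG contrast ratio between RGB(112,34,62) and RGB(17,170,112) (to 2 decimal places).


Linearize each sRGB channel c=v/255: c/12.92 if c ≤ 0.04045 else ((c+0.055)/1.055)^2.4
L = 0.2126×R_lin + 0.7152×G_lin + 0.0722×B_lin
Color 1 (112,34,62):
  R=112: 112/255≈0.4392 > 0.04045 → ((0.4392+0.055)/1.055)^2.4 ≈ 0.16203
  G=34: 34/255≈0.1333 > 0.04045 → ((0.1333+0.055)/1.055)^2.4 ≈ 0.01600
  B=62: 62/255≈0.2431 > 0.04045 → ((0.2431+0.055)/1.055)^2.4 ≈ 0.04817
  L1 = 0.2126×0.16203 + 0.7152×0.01600 + 0.0722×0.04817 ≈ 0.04937
Color 2 (17,170,112):
  R=17: 17/255≈0.0667 > 0.04045 → ((0.0667+0.055)/1.055)^2.4 ≈ 0.00561
  G=170: 170/255≈0.6667 > 0.04045 → ((0.6667+0.055)/1.055)^2.4 ≈ 0.40198
  B=112: 112/255≈0.4392 > 0.04045 → ((0.4392+0.055)/1.055)^2.4 ≈ 0.16203
  L2 = 0.2126×0.00561 + 0.7152×0.40198 + 0.0722×0.16203 ≈ 0.30038
Lighter = 0.30038, Darker = 0.04937
Ratio = (L_lighter + 0.05) / (L_darker + 0.05)
Ratio = (0.30038 + 0.05) / (0.04937 + 0.05) = 0.35038 / 0.09937 ≈ 3.5262
Ratio ≈ 3.53:1


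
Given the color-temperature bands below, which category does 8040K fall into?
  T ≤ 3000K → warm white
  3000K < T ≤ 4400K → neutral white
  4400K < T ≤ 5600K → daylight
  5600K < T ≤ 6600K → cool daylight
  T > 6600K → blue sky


Temperature: 8040K
8040K > 6600K → blue sky
Classification: blue sky


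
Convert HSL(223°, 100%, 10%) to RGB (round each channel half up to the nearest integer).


H=223°, S=1.00, L=0.10
C = (1-|2L-1|)×S = (1-|-0.80|)×1.00 = 0.2
H' = H/60 = 223/60 ≈ 3.7167; X = C×(1-|H' mod 2 - 1|) ≈ 0.0567
m = L - C/2 = 0.10 - 0.1 = 0
Sector ⌊H'⌋ = 3 → (R',G',B') = (0.0, ≈0.0567, 0.2)
RGB = ((R'+m)×255, (G'+m)×255, (B'+m)×255) = (0.0, 14.45, 51.0)
Round half up → RGB(0, 14, 51)


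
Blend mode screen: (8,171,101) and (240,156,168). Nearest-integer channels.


Screen: C = 255 - (255-A)×(255-B)/255, rounded to nearest integer
R: 255 - (255-8)×(255-240)/255 = 255 - 3705/255 ≈ 255 - 14.529 = 240.471 → 240
G: 255 - (255-171)×(255-156)/255 = 255 - 8316/255 ≈ 255 - 32.612 = 222.388 → 222
B: 255 - (255-101)×(255-168)/255 = 255 - 13398/255 ≈ 255 - 52.541 = 202.459 → 202
= RGB(240, 222, 202)


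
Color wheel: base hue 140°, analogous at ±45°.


Base hue: 140°
Left analog: (140 - 45) mod 360 = 95°
Right analog: (140 + 45) mod 360 = 185°
Analogous hues = 95° and 185°


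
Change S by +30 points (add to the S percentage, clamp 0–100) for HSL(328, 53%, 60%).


Original S = 53%
Adjustment = +30 percentage points
New S = 53 + (30) = 83
Clamp to [0, 100] → 83
= HSL(328°, 83%, 60%)


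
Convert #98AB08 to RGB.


98 → 152 (R)
AB → 171 (G)
08 → 8 (B)
= RGB(152, 171, 8)


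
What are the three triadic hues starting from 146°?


Triadic: equally spaced at 120° intervals
H1 = 146°
H2 = (146 + 120) mod 360 = 266°
H3 = (146 + 240) mod 360 = 26°
Triadic = 146°, 266°, 26°


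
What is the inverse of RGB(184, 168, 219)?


Invert: (255-R, 255-G, 255-B)
R: 255-184 = 71
G: 255-168 = 87
B: 255-219 = 36
= RGB(71, 87, 36)


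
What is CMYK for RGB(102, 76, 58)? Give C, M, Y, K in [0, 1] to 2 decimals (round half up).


R'=102/255≈0.4000, G'=76/255≈0.2980, B'=58/255≈0.2275
K = 1 - max(R',G',B') = 1 - 102/255 = 153/255 = 0.6 → 0.60
(1-R'-K)/(1-K) simplifies to (max-R)/max with max = 102:
C = (102-102)/102 = 0/102 = 0 → 0.00
M = (102-76)/102 = 26/102 = 0.25490… → 0.25
Y = (102-58)/102 = 44/102 = 0.43137… → 0.43
= CMYK(0.00, 0.25, 0.43, 0.60)


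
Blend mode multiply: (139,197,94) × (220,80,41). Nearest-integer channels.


Multiply: C = A×B/255, rounded to nearest integer
R: 139×220/255 = 30580/255 ≈ 119.922 → 120
G: 197×80/255 = 15760/255 ≈ 61.804 → 62
B: 94×41/255 = 3854/255 ≈ 15.114 → 15
= RGB(120, 62, 15)


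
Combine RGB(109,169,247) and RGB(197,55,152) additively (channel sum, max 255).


Additive: each channel = min(255, C₁+C₂)
R: 109+197 = 306 → 255
G: 169+55 = 224 → 224
B: 247+152 = 399 → 255
= RGB(255, 224, 255)


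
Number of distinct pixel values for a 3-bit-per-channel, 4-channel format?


Total bits = 3 bits/channel × 4 channels = 12 bits
Distinct pixel values = 2^12
= 4,096 pixel values


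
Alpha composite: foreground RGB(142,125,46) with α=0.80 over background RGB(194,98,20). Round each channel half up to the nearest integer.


C = α×F + (1-α)×B, with 1-α = 0.20
R: 0.80×142 + 0.20×194 = 113.60 + 38.80 = 152.40 → 152
G: 0.80×125 + 0.20×98 = 100.00 + 19.60 = 119.60 → 120
B: 0.80×46 + 0.20×20 = 36.80 + 4.00 = 40.80 → 41
= RGB(152, 120, 41)


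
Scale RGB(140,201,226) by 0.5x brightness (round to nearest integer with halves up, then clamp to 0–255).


Multiply each channel by 0.5, round half up, clamp to [0, 255]
R: 140×0.5 = 70
G: 201×0.5 = 100.5 → round → 101
B: 226×0.5 = 113
= RGB(70, 101, 113)


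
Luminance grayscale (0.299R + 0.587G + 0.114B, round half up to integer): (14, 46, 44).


Gray = 0.299×R + 0.587×G + 0.114×B
Gray = 0.299×14 + 0.587×46 + 0.114×44
Gray = 4.186 + 27.002 + 5.016
Gray = 36.204 → round half up → 36
Gray = 36


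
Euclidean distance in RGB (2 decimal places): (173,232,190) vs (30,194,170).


d = √[(R₁-R₂)² + (G₁-G₂)² + (B₁-B₂)²]
d = √[(173-30)² + (232-194)² + (190-170)²]
d = √[20449 + 1444 + 400]
d = √22293
d ≈ 149.31


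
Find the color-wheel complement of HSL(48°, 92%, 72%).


Complement = opposite side of color wheel = hue + 180°
H' = (48 + 180) mod 360 = 228°
S and L unchanged.
= HSL(228°, 92%, 72%)


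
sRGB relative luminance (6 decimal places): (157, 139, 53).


Linearize each channel (sRGB transfer function): c = v/255; c_lin = c/12.92 if c ≤ 0.04045, else ((c+0.055)/1.055)^2.4
  R: 157/255 ≈ 0.615686 > 0.04045 → ((0.615686+0.055)/1.055)^2.4 ≈ 0.337164
  G: 139/255 ≈ 0.545098 > 0.04045 → ((0.545098+0.055)/1.055)^2.4 ≈ 0.258183
  B: 53/255 ≈ 0.207843 > 0.04045 → ((0.207843+0.055)/1.055)^2.4 ≈ 0.035601
R_lin = 0.337164, G_lin = 0.258183, B_lin = 0.035601
L = 0.2126×R + 0.7152×G + 0.0722×B
L = 0.2126×0.337164 + 0.7152×0.258183 + 0.0722×0.035601
L ≈ 0.258904


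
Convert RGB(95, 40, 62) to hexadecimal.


R = 95 → 5F (hex)
G = 40 → 28 (hex)
B = 62 → 3E (hex)
Hex = #5F283E


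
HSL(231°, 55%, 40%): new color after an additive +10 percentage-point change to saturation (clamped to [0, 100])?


Original S = 55%
Adjustment = +10 percentage points
New S = 55 + (10) = 65
Clamp to [0, 100] → 65
= HSL(231°, 65%, 40%)


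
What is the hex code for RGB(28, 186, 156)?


R = 28 → 1C (hex)
G = 186 → BA (hex)
B = 156 → 9C (hex)
Hex = #1CBA9C


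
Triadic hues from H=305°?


Triadic: equally spaced at 120° intervals
H1 = 305°
H2 = (305 + 120) mod 360 = 65°
H3 = (305 + 240) mod 360 = 185°
Triadic = 305°, 65°, 185°


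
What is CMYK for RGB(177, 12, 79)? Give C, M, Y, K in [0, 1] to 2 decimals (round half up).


R'=177/255≈0.6941, G'=12/255≈0.0471, B'=79/255≈0.3098
K = 1 - max(R',G',B') = 1 - 177/255 = 78/255 = 0.30588… → 0.31
(1-R'-K)/(1-K) simplifies to (max-R)/max with max = 177:
C = (177-177)/177 = 0/177 = 0 → 0.00
M = (177-12)/177 = 165/177 = 0.93220… → 0.93
Y = (177-79)/177 = 98/177 = 0.55367… → 0.55
= CMYK(0.00, 0.93, 0.55, 0.31)


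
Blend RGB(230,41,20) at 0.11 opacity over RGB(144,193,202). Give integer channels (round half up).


C = α×F + (1-α)×B, with 1-α = 0.89
R: 0.11×230 + 0.89×144 = 25.30 + 128.16 = 153.46 → 153
G: 0.11×41 + 0.89×193 = 4.51 + 171.77 = 176.28 → 176
B: 0.11×20 + 0.89×202 = 2.20 + 179.78 = 181.98 → 182
= RGB(153, 176, 182)


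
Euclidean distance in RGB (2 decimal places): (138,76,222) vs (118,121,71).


d = √[(R₁-R₂)² + (G₁-G₂)² + (B₁-B₂)²]
d = √[(138-118)² + (76-121)² + (222-71)²]
d = √[400 + 2025 + 22801]
d = √25226
d ≈ 158.83


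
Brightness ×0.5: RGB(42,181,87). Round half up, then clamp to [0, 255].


Multiply each channel by 0.5, round half up, clamp to [0, 255]
R: 42×0.5 = 21
G: 181×0.5 = 90.5 → round → 91
B: 87×0.5 = 43.5 → round → 44
= RGB(21, 91, 44)


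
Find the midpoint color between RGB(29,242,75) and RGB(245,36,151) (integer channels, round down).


Midpoint: each channel = ⌊(C₁+C₂)/2⌋
R: ⌊(29+245)/2⌋ = 137
G: ⌊(242+36)/2⌋ = 139
B: ⌊(75+151)/2⌋ = 113
= RGB(137, 139, 113)


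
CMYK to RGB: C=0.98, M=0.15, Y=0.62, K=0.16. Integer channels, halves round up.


R = 255 × (1-C) × (1-K) = 255 × 0.02 × 0.84 = 4.284 → 4
G = 255 × (1-M) × (1-K) = 255 × 0.85 × 0.84 = 182.07 → 182
B = 255 × (1-Y) × (1-K) = 255 × 0.38 × 0.84 = 81.396 → 81
= RGB(4, 182, 81)


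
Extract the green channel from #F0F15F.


Color: #F0F15F
R = F0 = 240
G = F1 = 241
B = 5F = 95
Green = 241


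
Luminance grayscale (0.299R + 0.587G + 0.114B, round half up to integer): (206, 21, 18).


Gray = 0.299×R + 0.587×G + 0.114×B
Gray = 0.299×206 + 0.587×21 + 0.114×18
Gray = 61.594 + 12.327 + 2.052
Gray = 75.973 → round half up → 76
Gray = 76


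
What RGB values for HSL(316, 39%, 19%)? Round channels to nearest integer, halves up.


H=316°, S=0.39, L=0.19
C = (1-|2L-1|)×S = (1-|-0.62|)×0.39 = 0.1482
H' = H/60 = 316/60 ≈ 5.2667; X = C×(1-|H' mod 2 - 1|) = 0.10868
m = L - C/2 = 0.19 - 0.0741 = 0.1159
Sector ⌊H'⌋ = 5 → (R',G',B') = (0.1482, 0.0, 0.10868)
RGB = ((R'+m)×255, (G'+m)×255, (B'+m)×255) = (67.3455, 29.5545, 57.2679)
Round half up → RGB(67, 30, 57)


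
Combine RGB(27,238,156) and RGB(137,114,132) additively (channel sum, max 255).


Additive: each channel = min(255, C₁+C₂)
R: 27+137 = 164 → 164
G: 238+114 = 352 → 255
B: 156+132 = 288 → 255
= RGB(164, 255, 255)


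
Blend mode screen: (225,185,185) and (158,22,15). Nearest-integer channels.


Screen: C = 255 - (255-A)×(255-B)/255, rounded to nearest integer
R: 255 - (255-225)×(255-158)/255 = 255 - 2910/255 ≈ 255 - 11.412 = 243.588 → 244
G: 255 - (255-185)×(255-22)/255 = 255 - 16310/255 ≈ 255 - 63.961 = 191.039 → 191
B: 255 - (255-185)×(255-15)/255 = 255 - 16800/255 ≈ 255 - 65.882 = 189.118 → 189
= RGB(244, 191, 189)


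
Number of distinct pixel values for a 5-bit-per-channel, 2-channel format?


Total bits = 5 bits/channel × 2 channels = 10 bits
Distinct pixel values = 2^10
= 1,024 pixel values


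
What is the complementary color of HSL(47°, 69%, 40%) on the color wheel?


Complement = opposite side of color wheel = hue + 180°
H' = (47 + 180) mod 360 = 227°
S and L unchanged.
= HSL(227°, 69%, 40%)


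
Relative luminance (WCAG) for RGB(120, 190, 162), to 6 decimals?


Linearize each channel (sRGB transfer function): c = v/255; c_lin = c/12.92 if c ≤ 0.04045, else ((c+0.055)/1.055)^2.4
  R: 120/255 ≈ 0.470588 > 0.04045 → ((0.470588+0.055)/1.055)^2.4 ≈ 0.187821
  G: 190/255 ≈ 0.745098 > 0.04045 → ((0.745098+0.055)/1.055)^2.4 ≈ 0.514918
  B: 162/255 ≈ 0.635294 > 0.04045 → ((0.635294+0.055)/1.055)^2.4 ≈ 0.361307
R_lin = 0.187821, G_lin = 0.514918, B_lin = 0.361307
L = 0.2126×R + 0.7152×G + 0.0722×B
L = 0.2126×0.187821 + 0.7152×0.514918 + 0.0722×0.361307
L ≈ 0.434286


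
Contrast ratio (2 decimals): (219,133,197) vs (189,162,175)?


Linearize each sRGB channel c=v/255: c/12.92 if c ≤ 0.04045 else ((c+0.055)/1.055)^2.4
L = 0.2126×R_lin + 0.7152×G_lin + 0.0722×B_lin
Color 1 (219,133,197):
  R=219: 219/255≈0.8588 > 0.04045 → ((0.8588+0.055)/1.055)^2.4 ≈ 0.70838
  G=133: 133/255≈0.5216 > 0.04045 → ((0.5216+0.055)/1.055)^2.4 ≈ 0.23455
  B=197: 197/255≈0.7725 > 0.04045 → ((0.7725+0.055)/1.055)^2.4 ≈ 0.55834
  L1 = 0.2126×0.70838 + 0.7152×0.23455 + 0.0722×0.55834 ≈ 0.35866
Color 2 (189,162,175):
  R=189: 189/255≈0.7412 > 0.04045 → ((0.7412+0.055)/1.055)^2.4 ≈ 0.50888
  G=162: 162/255≈0.6353 > 0.04045 → ((0.6353+0.055)/1.055)^2.4 ≈ 0.36131
  B=175: 175/255≈0.6863 > 0.04045 → ((0.6863+0.055)/1.055)^2.4 ≈ 0.42869
  L2 = 0.2126×0.50888 + 0.7152×0.36131 + 0.0722×0.42869 ≈ 0.39755
Lighter = 0.39755, Darker = 0.35866
Ratio = (L_lighter + 0.05) / (L_darker + 0.05)
Ratio = (0.39755 + 0.05) / (0.35866 + 0.05) = 0.44755 / 0.40866 ≈ 1.0951
Ratio ≈ 1.10:1


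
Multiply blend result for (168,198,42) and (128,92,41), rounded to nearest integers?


Multiply: C = A×B/255, rounded to nearest integer
R: 168×128/255 = 21504/255 ≈ 84.329 → 84
G: 198×92/255 = 18216/255 ≈ 71.435 → 71
B: 42×41/255 = 1722/255 ≈ 6.753 → 7
= RGB(84, 71, 7)


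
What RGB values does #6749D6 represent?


67 → 103 (R)
49 → 73 (G)
D6 → 214 (B)
= RGB(103, 73, 214)


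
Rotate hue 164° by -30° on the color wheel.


New hue = (H + rotation) mod 360
New hue = (164 -30) mod 360
= 134 mod 360
= 134°


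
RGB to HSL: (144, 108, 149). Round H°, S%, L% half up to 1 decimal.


Normalize: R'=144/255≈0.5647, G'=108/255≈0.4235, B'=149/255≈0.5843
Max=149/255, Min=108/255, Δ=Max-Min=41/255
L = (Max+Min)/2 = (149+108)/510 = 257/510 = 0.50392… → L = 50.4%
L > 0.5 → S = Δ/(2-Max-Min) = 41/(510-149-108) = 41/253 = 0.16205… → S = 16.2%
(the 1/255 factors cancel in S and H, so raw channel differences can be used)
Max is B' → H = 60 × ((R-G)/Δ + 4) = 60 × ((144-108)/41 + 4)
  36/41 + 4 = 0.8780… + 4 = 4.8780…
  H = 60 × 4.8780… = 292.682…° → H = 292.7°
= HSL(292.7°, 16.2%, 50.4%)


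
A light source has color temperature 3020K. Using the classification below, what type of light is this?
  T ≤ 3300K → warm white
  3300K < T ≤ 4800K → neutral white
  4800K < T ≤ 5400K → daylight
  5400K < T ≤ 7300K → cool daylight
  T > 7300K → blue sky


Temperature: 3020K
3020K ≤ 3300K → warm white
Classification: warm white


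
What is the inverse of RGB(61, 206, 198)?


Invert: (255-R, 255-G, 255-B)
R: 255-61 = 194
G: 255-206 = 49
B: 255-198 = 57
= RGB(194, 49, 57)


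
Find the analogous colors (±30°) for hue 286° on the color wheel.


Base hue: 286°
Left analog: (286 - 30) mod 360 = 256°
Right analog: (286 + 30) mod 360 = 316°
Analogous hues = 256° and 316°


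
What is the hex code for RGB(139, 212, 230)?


R = 139 → 8B (hex)
G = 212 → D4 (hex)
B = 230 → E6 (hex)
Hex = #8BD4E6


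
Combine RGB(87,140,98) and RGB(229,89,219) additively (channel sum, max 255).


Additive: each channel = min(255, C₁+C₂)
R: 87+229 = 316 → 255
G: 140+89 = 229 → 229
B: 98+219 = 317 → 255
= RGB(255, 229, 255)


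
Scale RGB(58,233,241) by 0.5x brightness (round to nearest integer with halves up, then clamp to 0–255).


Multiply each channel by 0.5, round half up, clamp to [0, 255]
R: 58×0.5 = 29
G: 233×0.5 = 116.5 → round → 117
B: 241×0.5 = 120.5 → round → 121
= RGB(29, 117, 121)


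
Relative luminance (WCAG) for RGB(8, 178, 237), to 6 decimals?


Linearize each channel (sRGB transfer function): c = v/255; c_lin = c/12.92 if c ≤ 0.04045, else ((c+0.055)/1.055)^2.4
  R: 8/255 ≈ 0.031373 ≤ 0.04045 → 0.031373/12.92 ≈ 0.002428
  G: 178/255 ≈ 0.698039 > 0.04045 → ((0.698039+0.055)/1.055)^2.4 ≈ 0.445201
  B: 237/255 ≈ 0.929412 > 0.04045 → ((0.929412+0.055)/1.055)^2.4 ≈ 0.846873
R_lin = 0.002428, G_lin = 0.445201, B_lin = 0.846873
L = 0.2126×R + 0.7152×G + 0.0722×B
L = 0.2126×0.002428 + 0.7152×0.445201 + 0.0722×0.846873
L ≈ 0.380068


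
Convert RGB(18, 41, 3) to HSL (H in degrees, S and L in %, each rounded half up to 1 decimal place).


Normalize: R'=18/255≈0.0706, G'=41/255≈0.1608, B'=3/255≈0.0118
Max=41/255, Min=3/255, Δ=Max-Min=38/255
L = (Max+Min)/2 = (41+3)/510 = 44/510 = 0.08627… → L = 8.6%
L ≤ 0.5 → S = Δ/(Max+Min) = 38/(41+3) = 38/44 = 0.86363… → S = 86.4%
(the 1/255 factors cancel in S and H, so raw channel differences can be used)
Max is G' → H = 60 × ((B-R)/Δ + 2) = 60 × ((3-18)/38 + 2)
  -15/38 + 2 = -0.3947… + 2 = 1.6052…
  H = 60 × 1.6052… = 96.315…° → H = 96.3°
= HSL(96.3°, 86.4%, 8.6%)


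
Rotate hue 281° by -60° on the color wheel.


New hue = (H + rotation) mod 360
New hue = (281 -60) mod 360
= 221 mod 360
= 221°


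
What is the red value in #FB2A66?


Color: #FB2A66
R = FB = 251
G = 2A = 42
B = 66 = 102
Red = 251


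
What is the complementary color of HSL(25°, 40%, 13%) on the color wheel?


Complement = opposite side of color wheel = hue + 180°
H' = (25 + 180) mod 360 = 205°
S and L unchanged.
= HSL(205°, 40%, 13%)


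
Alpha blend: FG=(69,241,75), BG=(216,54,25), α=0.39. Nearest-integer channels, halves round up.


C = α×F + (1-α)×B, with 1-α = 0.61
R: 0.39×69 + 0.61×216 = 26.91 + 131.76 = 158.67 → 159
G: 0.39×241 + 0.61×54 = 93.99 + 32.94 = 126.93 → 127
B: 0.39×75 + 0.61×25 = 29.25 + 15.25 = 44.50 → 45
= RGB(159, 127, 45)


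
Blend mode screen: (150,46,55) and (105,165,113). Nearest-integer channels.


Screen: C = 255 - (255-A)×(255-B)/255, rounded to nearest integer
R: 255 - (255-150)×(255-105)/255 = 255 - 15750/255 ≈ 255 - 61.765 = 193.235 → 193
G: 255 - (255-46)×(255-165)/255 = 255 - 18810/255 ≈ 255 - 73.765 = 181.235 → 181
B: 255 - (255-55)×(255-113)/255 = 255 - 28400/255 ≈ 255 - 111.373 = 143.627 → 144
= RGB(193, 181, 144)


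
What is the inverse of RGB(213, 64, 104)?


Invert: (255-R, 255-G, 255-B)
R: 255-213 = 42
G: 255-64 = 191
B: 255-104 = 151
= RGB(42, 191, 151)


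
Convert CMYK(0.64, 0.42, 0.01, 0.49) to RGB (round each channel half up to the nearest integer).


R = 255 × (1-C) × (1-K) = 255 × 0.36 × 0.51 = 46.818 → 47
G = 255 × (1-M) × (1-K) = 255 × 0.58 × 0.51 = 75.429 → 75
B = 255 × (1-Y) × (1-K) = 255 × 0.99 × 0.51 = 128.7495 → 129
= RGB(47, 75, 129)


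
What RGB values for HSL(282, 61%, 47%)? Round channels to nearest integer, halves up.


H=282°, S=0.61, L=0.47
C = (1-|2L-1|)×S = (1-|-0.06|)×0.61 = 0.5734
H' = H/60 = 282/60 ≈ 4.7000; X = C×(1-|H' mod 2 - 1|) = 0.40138
m = L - C/2 = 0.47 - 0.2867 = 0.1833
Sector ⌊H'⌋ = 4 → (R',G',B') = (0.40138, 0.0, 0.5734)
RGB = ((R'+m)×255, (G'+m)×255, (B'+m)×255) = (149.0934, 46.7415, 192.9585)
Round half up → RGB(149, 47, 193)


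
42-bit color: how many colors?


Colors = 2^bits = 2^42
= 4,398,046,511,104 colors


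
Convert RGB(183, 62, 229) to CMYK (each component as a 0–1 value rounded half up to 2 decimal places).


R'=183/255≈0.7176, G'=62/255≈0.2431, B'=229/255≈0.8980
K = 1 - max(R',G',B') = 1 - 229/255 = 26/255 = 0.10196… → 0.10
(1-R'-K)/(1-K) simplifies to (max-R)/max with max = 229:
C = (229-183)/229 = 46/229 = 0.20087… → 0.20
M = (229-62)/229 = 167/229 = 0.72925… → 0.73
Y = (229-229)/229 = 0/229 = 0 → 0.00
= CMYK(0.20, 0.73, 0.00, 0.10)


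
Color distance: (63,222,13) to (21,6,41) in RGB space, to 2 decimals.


d = √[(R₁-R₂)² + (G₁-G₂)² + (B₁-B₂)²]
d = √[(63-21)² + (222-6)² + (13-41)²]
d = √[1764 + 46656 + 784]
d = √49204
d ≈ 221.82


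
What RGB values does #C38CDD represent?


C3 → 195 (R)
8C → 140 (G)
DD → 221 (B)
= RGB(195, 140, 221)


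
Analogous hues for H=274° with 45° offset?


Base hue: 274°
Left analog: (274 - 45) mod 360 = 229°
Right analog: (274 + 45) mod 360 = 319°
Analogous hues = 229° and 319°


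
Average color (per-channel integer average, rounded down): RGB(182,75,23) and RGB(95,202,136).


Midpoint: each channel = ⌊(C₁+C₂)/2⌋
R: ⌊(182+95)/2⌋ = 138
G: ⌊(75+202)/2⌋ = 138
B: ⌊(23+136)/2⌋ = 79
= RGB(138, 138, 79)


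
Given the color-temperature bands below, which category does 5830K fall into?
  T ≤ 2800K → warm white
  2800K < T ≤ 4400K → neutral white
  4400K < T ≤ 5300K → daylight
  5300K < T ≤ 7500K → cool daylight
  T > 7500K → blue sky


Temperature: 5830K
5300K < 5830K ≤ 7500K → cool daylight
Classification: cool daylight


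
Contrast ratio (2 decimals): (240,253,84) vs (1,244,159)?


Linearize each sRGB channel c=v/255: c/12.92 if c ≤ 0.04045 else ((c+0.055)/1.055)^2.4
L = 0.2126×R_lin + 0.7152×G_lin + 0.0722×B_lin
Color 1 (240,253,84):
  R=240: 240/255≈0.9412 > 0.04045 → ((0.9412+0.055)/1.055)^2.4 ≈ 0.87137
  G=253: 253/255≈0.9922 > 0.04045 → ((0.9922+0.055)/1.055)^2.4 ≈ 0.98225
  B=84: 84/255≈0.3294 > 0.04045 → ((0.3294+0.055)/1.055)^2.4 ≈ 0.08866
  L1 = 0.2126×0.87137 + 0.7152×0.98225 + 0.0722×0.08866 ≈ 0.89416
Color 2 (1,244,159):
  R=1: 1/255≈0.0039 ≤ 0.04045 → 0.0039/12.92 ≈ 0.00030
  G=244: 244/255≈0.9569 > 0.04045 → ((0.9569+0.055)/1.055)^2.4 ≈ 0.90466
  B=159: 159/255≈0.6235 > 0.04045 → ((0.6235+0.055)/1.055)^2.4 ≈ 0.34670
  L2 = 0.2126×0.00030 + 0.7152×0.90466 + 0.0722×0.34670 ≈ 0.67211
Lighter = 0.89416, Darker = 0.67211
Ratio = (L_lighter + 0.05) / (L_darker + 0.05)
Ratio = (0.89416 + 0.05) / (0.67211 + 0.05) = 0.94416 / 0.72211 ≈ 1.3075
Ratio ≈ 1.31:1


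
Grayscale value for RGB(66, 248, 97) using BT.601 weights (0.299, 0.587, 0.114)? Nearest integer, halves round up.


Gray = 0.299×R + 0.587×G + 0.114×B
Gray = 0.299×66 + 0.587×248 + 0.114×97
Gray = 19.734 + 145.576 + 11.058
Gray = 176.368 → round half up → 176
Gray = 176


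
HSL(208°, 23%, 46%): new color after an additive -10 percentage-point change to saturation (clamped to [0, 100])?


Original S = 23%
Adjustment = -10 percentage points
New S = 23 + (-10) = 13
Clamp to [0, 100] → 13
= HSL(208°, 13%, 46%)


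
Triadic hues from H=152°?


Triadic: equally spaced at 120° intervals
H1 = 152°
H2 = (152 + 120) mod 360 = 272°
H3 = (152 + 240) mod 360 = 32°
Triadic = 152°, 272°, 32°


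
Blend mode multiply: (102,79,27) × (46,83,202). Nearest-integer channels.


Multiply: C = A×B/255, rounded to nearest integer
R: 102×46/255 = 4692/255 ≈ 18.400 → 18
G: 79×83/255 = 6557/255 ≈ 25.714 → 26
B: 27×202/255 = 5454/255 ≈ 21.388 → 21
= RGB(18, 26, 21)


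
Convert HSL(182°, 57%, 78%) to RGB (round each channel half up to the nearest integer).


H=182°, S=0.57, L=0.78
C = (1-|2L-1|)×S = (1-|0.56|)×0.57 = 0.2508
H' = H/60 = 182/60 ≈ 3.0333; X = C×(1-|H' mod 2 - 1|) = 0.24244
m = L - C/2 = 0.78 - 0.1254 = 0.6546
Sector ⌊H'⌋ = 3 → (R',G',B') = (0.0, 0.24244, 0.2508)
RGB = ((R'+m)×255, (G'+m)×255, (B'+m)×255) = (166.923, 228.7452, 230.877)
Round half up → RGB(167, 229, 231)


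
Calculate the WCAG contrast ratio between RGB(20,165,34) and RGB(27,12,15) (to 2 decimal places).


Linearize each sRGB channel c=v/255: c/12.92 if c ≤ 0.04045 else ((c+0.055)/1.055)^2.4
L = 0.2126×R_lin + 0.7152×G_lin + 0.0722×B_lin
Color 1 (20,165,34):
  R=20: 20/255≈0.0784 > 0.04045 → ((0.0784+0.055)/1.055)^2.4 ≈ 0.00700
  G=165: 165/255≈0.6471 > 0.04045 → ((0.6471+0.055)/1.055)^2.4 ≈ 0.37626
  B=34: 34/255≈0.1333 > 0.04045 → ((0.1333+0.055)/1.055)^2.4 ≈ 0.01600
  L1 = 0.2126×0.00700 + 0.7152×0.37626 + 0.0722×0.01600 ≈ 0.27174
Color 2 (27,12,15):
  R=27: 27/255≈0.1059 > 0.04045 → ((0.1059+0.055)/1.055)^2.4 ≈ 0.01096
  G=12: 12/255≈0.0471 > 0.04045 → ((0.0471+0.055)/1.055)^2.4 ≈ 0.00368
  B=15: 15/255≈0.0588 > 0.04045 → ((0.0588+0.055)/1.055)^2.4 ≈ 0.00478
  L2 = 0.2126×0.01096 + 0.7152×0.00368 + 0.0722×0.00478 ≈ 0.00530
Lighter = 0.27174, Darker = 0.00530
Ratio = (L_lighter + 0.05) / (L_darker + 0.05)
Ratio = (0.27174 + 0.05) / (0.00530 + 0.05) = 0.32174 / 0.05530 ≈ 5.8177
Ratio ≈ 5.82:1
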